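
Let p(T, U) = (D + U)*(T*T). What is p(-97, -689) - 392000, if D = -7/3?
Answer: -20690266/3 ≈ -6.8968e+6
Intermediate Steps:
D = -7/3 ≈ -2.3333
p(T, U) = T²*(-7/3 + U) (p(T, U) = (-7/3 + U)*(T*T) = (-7/3 + U)*T² = T²*(-7/3 + U))
p(-97, -689) - 392000 = (-97)²*(-7/3 - 689) - 392000 = 9409*(-2074/3) - 392000 = -19514266/3 - 392000 = -20690266/3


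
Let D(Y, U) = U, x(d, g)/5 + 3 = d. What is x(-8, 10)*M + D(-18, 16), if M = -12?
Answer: 676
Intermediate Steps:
x(d, g) = -15 + 5*d
x(-8, 10)*M + D(-18, 16) = (-15 + 5*(-8))*(-12) + 16 = (-15 - 40)*(-12) + 16 = -55*(-12) + 16 = 660 + 16 = 676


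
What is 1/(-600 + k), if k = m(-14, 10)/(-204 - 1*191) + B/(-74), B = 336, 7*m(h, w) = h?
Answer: -14615/8835286 ≈ -0.0016542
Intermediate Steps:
m(h, w) = h/7
k = -66286/14615 (k = ((⅐)*(-14))/(-204 - 1*191) + 336/(-74) = -2/(-204 - 191) + 336*(-1/74) = -2/(-395) - 168/37 = -2*(-1/395) - 168/37 = 2/395 - 168/37 = -66286/14615 ≈ -4.5355)
1/(-600 + k) = 1/(-600 - 66286/14615) = 1/(-8835286/14615) = -14615/8835286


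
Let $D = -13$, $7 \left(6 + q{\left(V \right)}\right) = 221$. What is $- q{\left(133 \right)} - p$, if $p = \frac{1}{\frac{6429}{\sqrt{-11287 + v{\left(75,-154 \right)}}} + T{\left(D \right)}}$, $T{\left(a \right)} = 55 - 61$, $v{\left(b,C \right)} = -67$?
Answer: $- \frac{2490374549}{97395165} - \frac{2143 i \sqrt{11354}}{13913595} \approx -25.57 - 0.016412 i$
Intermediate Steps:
$q{\left(V \right)} = \frac{179}{7}$ ($q{\left(V \right)} = -6 + \frac{1}{7} \cdot 221 = -6 + \frac{221}{7} = \frac{179}{7}$)
$T{\left(a \right)} = -6$
$p = \frac{1}{-6 - \frac{6429 i \sqrt{11354}}{11354}}$ ($p = \frac{1}{\frac{6429}{\sqrt{-11287 - 67}} - 6} = \frac{1}{\frac{6429}{\sqrt{-11354}} - 6} = \frac{1}{\frac{6429}{i \sqrt{11354}} - 6} = \frac{1}{6429 \left(- \frac{i \sqrt{11354}}{11354}\right) - 6} = \frac{1}{- \frac{6429 i \sqrt{11354}}{11354} - 6} = \frac{1}{-6 - \frac{6429 i \sqrt{11354}}{11354}} \approx -0.0016321 + 0.016412 i$)
$- q{\left(133 \right)} - p = \left(-1\right) \frac{179}{7} - \left(- \frac{22708}{13913595} + \frac{2143 i \sqrt{11354}}{13913595}\right) = - \frac{179}{7} + \left(\frac{22708}{13913595} - \frac{2143 i \sqrt{11354}}{13913595}\right) = - \frac{2490374549}{97395165} - \frac{2143 i \sqrt{11354}}{13913595}$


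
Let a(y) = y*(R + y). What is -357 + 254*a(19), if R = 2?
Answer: 100989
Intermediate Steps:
a(y) = y*(2 + y)
-357 + 254*a(19) = -357 + 254*(19*(2 + 19)) = -357 + 254*(19*21) = -357 + 254*399 = -357 + 101346 = 100989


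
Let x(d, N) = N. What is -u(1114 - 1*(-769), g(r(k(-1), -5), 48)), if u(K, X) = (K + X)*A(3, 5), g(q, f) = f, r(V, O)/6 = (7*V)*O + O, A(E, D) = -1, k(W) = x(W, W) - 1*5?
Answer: 1931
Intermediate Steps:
k(W) = -5 + W (k(W) = W - 1*5 = W - 5 = -5 + W)
r(V, O) = 6*O + 42*O*V (r(V, O) = 6*((7*V)*O + O) = 6*(7*O*V + O) = 6*(O + 7*O*V) = 6*O + 42*O*V)
u(K, X) = -K - X (u(K, X) = (K + X)*(-1) = -K - X)
-u(1114 - 1*(-769), g(r(k(-1), -5), 48)) = -(-(1114 - 1*(-769)) - 1*48) = -(-(1114 + 769) - 48) = -(-1*1883 - 48) = -(-1883 - 48) = -1*(-1931) = 1931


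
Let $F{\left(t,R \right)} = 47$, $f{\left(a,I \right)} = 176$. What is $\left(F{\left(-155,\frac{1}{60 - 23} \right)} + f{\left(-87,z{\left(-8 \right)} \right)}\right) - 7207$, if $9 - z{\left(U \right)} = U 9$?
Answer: $-6984$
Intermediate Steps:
$z{\left(U \right)} = 9 - 9 U$ ($z{\left(U \right)} = 9 - U 9 = 9 - 9 U$)
$\left(F{\left(-155,\frac{1}{60 - 23} \right)} + f{\left(-87,z{\left(-8 \right)} \right)}\right) - 7207 = \left(47 + 176\right) - 7207 = 223 - 7207 = -6984$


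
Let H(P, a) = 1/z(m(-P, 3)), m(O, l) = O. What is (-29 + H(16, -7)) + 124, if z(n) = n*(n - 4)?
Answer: 30401/320 ≈ 95.003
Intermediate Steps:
z(n) = n*(-4 + n)
H(P, a) = -1/(P*(-4 - P)) (H(P, a) = 1/((-P)*(-4 - P)) = 1/(-P*(-4 - P)) = -1/(P*(-4 - P)))
(-29 + H(16, -7)) + 124 = (-29 + 1/(16*(4 + 16))) + 124 = (-29 + (1/16)/20) + 124 = (-29 + (1/16)*(1/20)) + 124 = (-29 + 1/320) + 124 = -9279/320 + 124 = 30401/320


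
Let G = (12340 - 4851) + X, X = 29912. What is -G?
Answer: -37401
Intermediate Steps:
G = 37401 (G = (12340 - 4851) + 29912 = 7489 + 29912 = 37401)
-G = -1*37401 = -37401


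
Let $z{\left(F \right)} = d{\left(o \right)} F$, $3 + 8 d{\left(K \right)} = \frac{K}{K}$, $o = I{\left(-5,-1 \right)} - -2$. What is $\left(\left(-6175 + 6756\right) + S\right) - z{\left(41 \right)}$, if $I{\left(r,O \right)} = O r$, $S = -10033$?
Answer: $- \frac{37767}{4} \approx -9441.8$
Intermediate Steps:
$o = 7$ ($o = \left(-1\right) \left(-5\right) - -2 = 5 + 2 = 7$)
$d{\left(K \right)} = - \frac{1}{4}$ ($d{\left(K \right)} = - \frac{3}{8} + \frac{K \frac{1}{K}}{8} = - \frac{3}{8} + \frac{1}{8} \cdot 1 = - \frac{3}{8} + \frac{1}{8} = - \frac{1}{4}$)
$z{\left(F \right)} = - \frac{F}{4}$
$\left(\left(-6175 + 6756\right) + S\right) - z{\left(41 \right)} = \left(\left(-6175 + 6756\right) - 10033\right) - \left(- \frac{1}{4}\right) 41 = \left(581 - 10033\right) - - \frac{41}{4} = -9452 + \frac{41}{4} = - \frac{37767}{4}$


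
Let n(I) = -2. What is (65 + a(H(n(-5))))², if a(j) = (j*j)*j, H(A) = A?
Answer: 3249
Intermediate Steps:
a(j) = j³ (a(j) = j²*j = j³)
(65 + a(H(n(-5))))² = (65 + (-2)³)² = (65 - 8)² = 57² = 3249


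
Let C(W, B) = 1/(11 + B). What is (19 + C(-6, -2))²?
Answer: 29584/81 ≈ 365.23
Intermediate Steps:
(19 + C(-6, -2))² = (19 + 1/(11 - 2))² = (19 + 1/9)² = (19 + ⅑)² = (172/9)² = 29584/81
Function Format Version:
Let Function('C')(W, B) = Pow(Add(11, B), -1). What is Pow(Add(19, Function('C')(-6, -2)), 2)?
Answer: Rational(29584, 81) ≈ 365.23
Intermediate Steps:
Pow(Add(19, Function('C')(-6, -2)), 2) = Pow(Add(19, Pow(Add(11, -2), -1)), 2) = Pow(Add(19, Pow(9, -1)), 2) = Pow(Add(19, Rational(1, 9)), 2) = Pow(Rational(172, 9), 2) = Rational(29584, 81)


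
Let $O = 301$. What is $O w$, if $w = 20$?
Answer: $6020$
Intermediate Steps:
$O w = 301 \cdot 20 = 6020$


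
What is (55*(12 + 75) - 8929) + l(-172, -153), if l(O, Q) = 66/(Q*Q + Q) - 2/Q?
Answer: -48186247/11628 ≈ -4144.0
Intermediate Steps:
l(O, Q) = -2/Q + 66/(Q + Q²) (l(O, Q) = 66/(Q² + Q) - 2/Q = 66/(Q + Q²) - 2/Q = -2/Q + 66/(Q + Q²))
(55*(12 + 75) - 8929) + l(-172, -153) = (55*(12 + 75) - 8929) + 2*(32 - 1*(-153))/(-153*(1 - 153)) = (55*87 - 8929) + 2*(-1/153)*(32 + 153)/(-152) = (4785 - 8929) + 2*(-1/153)*(-1/152)*185 = -4144 + 185/11628 = -48186247/11628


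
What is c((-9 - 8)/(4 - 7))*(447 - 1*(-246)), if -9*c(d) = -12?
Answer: 924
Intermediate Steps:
c(d) = 4/3 (c(d) = -⅑*(-12) = 4/3)
c((-9 - 8)/(4 - 7))*(447 - 1*(-246)) = 4*(447 - 1*(-246))/3 = 4*(447 + 246)/3 = (4/3)*693 = 924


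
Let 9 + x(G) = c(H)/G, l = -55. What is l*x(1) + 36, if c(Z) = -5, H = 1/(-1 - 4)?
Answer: 806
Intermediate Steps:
H = -⅕ (H = 1/(-5) = -⅕ ≈ -0.20000)
x(G) = -9 - 5/G
l*x(1) + 36 = -55*(-9 - 5/1) + 36 = -55*(-9 - 5*1) + 36 = -55*(-9 - 5) + 36 = -55*(-14) + 36 = 770 + 36 = 806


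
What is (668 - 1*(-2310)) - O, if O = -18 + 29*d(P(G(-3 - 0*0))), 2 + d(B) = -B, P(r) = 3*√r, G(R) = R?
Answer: 3054 + 87*I*√3 ≈ 3054.0 + 150.69*I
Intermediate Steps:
d(B) = -2 - B
O = -76 - 87*I*√3 (O = -18 + 29*(-2 - 3*√(-3 - 0*0)) = -18 + 29*(-2 - 3*√(-3 - 1*0)) = -18 + 29*(-2 - 3*√(-3 + 0)) = -18 + 29*(-2 - 3*√(-3)) = -18 + 29*(-2 - 3*I*√3) = -18 + (-58 - 87*I*√3) = -76 - 87*I*√3 ≈ -76.0 - 150.69*I)
(668 - 1*(-2310)) - O = (668 - 1*(-2310)) - (-76 - 87*I*√3) = (668 + 2310) + (76 + 87*I*√3) = 2978 + (76 + 87*I*√3) = 3054 + 87*I*√3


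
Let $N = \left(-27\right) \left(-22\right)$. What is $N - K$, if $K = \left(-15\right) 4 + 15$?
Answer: $639$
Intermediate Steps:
$N = 594$
$K = -45$ ($K = -60 + 15 = -45$)
$N - K = 594 - -45 = 594 + 45 = 639$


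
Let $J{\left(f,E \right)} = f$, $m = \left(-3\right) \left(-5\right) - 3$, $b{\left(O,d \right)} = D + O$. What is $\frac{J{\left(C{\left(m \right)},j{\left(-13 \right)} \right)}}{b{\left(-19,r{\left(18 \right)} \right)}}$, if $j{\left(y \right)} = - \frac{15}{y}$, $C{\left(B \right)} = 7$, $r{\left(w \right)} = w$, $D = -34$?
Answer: $- \frac{7}{53} \approx -0.13208$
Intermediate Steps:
$b{\left(O,d \right)} = -34 + O$
$m = 12$ ($m = 15 - 3 = 12$)
$\frac{J{\left(C{\left(m \right)},j{\left(-13 \right)} \right)}}{b{\left(-19,r{\left(18 \right)} \right)}} = \frac{7}{-34 - 19} = \frac{7}{-53} = 7 \left(- \frac{1}{53}\right) = - \frac{7}{53}$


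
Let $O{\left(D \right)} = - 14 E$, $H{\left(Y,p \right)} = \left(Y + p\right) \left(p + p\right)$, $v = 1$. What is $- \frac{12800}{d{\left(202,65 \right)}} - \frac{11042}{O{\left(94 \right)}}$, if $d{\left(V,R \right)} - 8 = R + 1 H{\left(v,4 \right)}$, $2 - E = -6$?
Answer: $- \frac{92927}{6328} \approx -14.685$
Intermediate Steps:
$E = 8$ ($E = 2 - -6 = 2 + 6 = 8$)
$H{\left(Y,p \right)} = 2 p \left(Y + p\right)$ ($H{\left(Y,p \right)} = \left(Y + p\right) 2 p = 2 p \left(Y + p\right)$)
$O{\left(D \right)} = -112$ ($O{\left(D \right)} = \left(-14\right) 8 = -112$)
$d{\left(V,R \right)} = 48 + R$ ($d{\left(V,R \right)} = 8 + \left(R + 1 \cdot 2 \cdot 4 \left(1 + 4\right)\right) = 8 + \left(R + 1 \cdot 2 \cdot 4 \cdot 5\right) = 8 + \left(R + 1 \cdot 40\right) = 8 + \left(R + 40\right) = 8 + \left(40 + R\right) = 48 + R$)
$- \frac{12800}{d{\left(202,65 \right)}} - \frac{11042}{O{\left(94 \right)}} = - \frac{12800}{48 + 65} - \frac{11042}{-112} = - \frac{12800}{113} - - \frac{5521}{56} = \left(-12800\right) \frac{1}{113} + \frac{5521}{56} = - \frac{12800}{113} + \frac{5521}{56} = - \frac{92927}{6328}$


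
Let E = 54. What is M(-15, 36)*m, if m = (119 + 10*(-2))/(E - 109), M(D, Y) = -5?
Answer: 9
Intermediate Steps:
m = -9/5 (m = (119 + 10*(-2))/(54 - 109) = (119 - 20)/(-55) = 99*(-1/55) = -9/5 ≈ -1.8000)
M(-15, 36)*m = -5*(-9/5) = 9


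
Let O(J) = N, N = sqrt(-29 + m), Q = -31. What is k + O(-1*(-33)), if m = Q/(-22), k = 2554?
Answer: 2554 + I*sqrt(13354)/22 ≈ 2554.0 + 5.2527*I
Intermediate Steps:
m = 31/22 (m = -31/(-22) = -31*(-1/22) = 31/22 ≈ 1.4091)
N = I*sqrt(13354)/22 (N = sqrt(-29 + 31/22) = sqrt(-607/22) = I*sqrt(13354)/22 ≈ 5.2527*I)
O(J) = I*sqrt(13354)/22
k + O(-1*(-33)) = 2554 + I*sqrt(13354)/22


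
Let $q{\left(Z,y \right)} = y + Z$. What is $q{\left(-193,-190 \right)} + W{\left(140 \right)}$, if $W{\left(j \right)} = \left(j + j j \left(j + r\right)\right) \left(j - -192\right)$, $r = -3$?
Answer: $891532497$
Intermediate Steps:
$q{\left(Z,y \right)} = Z + y$
$W{\left(j \right)} = \left(192 + j\right) \left(j + j^{2} \left(-3 + j\right)\right)$ ($W{\left(j \right)} = \left(j + j j \left(j - 3\right)\right) \left(j - -192\right) = \left(j + j j \left(-3 + j\right)\right) \left(j + 192\right) = \left(j + j^{2} \left(-3 + j\right)\right) \left(192 + j\right) = \left(192 + j\right) \left(j + j^{2} \left(-3 + j\right)\right)$)
$q{\left(-193,-190 \right)} + W{\left(140 \right)} = \left(-193 - 190\right) + 140 \left(192 + 140^{3} - 80500 + 189 \cdot 140^{2}\right) = -383 + 140 \left(192 + 2744000 - 80500 + 189 \cdot 19600\right) = -383 + 140 \left(192 + 2744000 - 80500 + 3704400\right) = -383 + 140 \cdot 6368092 = -383 + 891532880 = 891532497$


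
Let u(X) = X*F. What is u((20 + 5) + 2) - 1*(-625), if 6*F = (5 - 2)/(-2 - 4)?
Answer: 2491/4 ≈ 622.75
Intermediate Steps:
F = -1/12 (F = ((5 - 2)/(-2 - 4))/6 = (3/(-6))/6 = (3*(-1/6))/6 = (1/6)*(-1/2) = -1/12 ≈ -0.083333)
u(X) = -X/12 (u(X) = X*(-1/12) = -X/12)
u((20 + 5) + 2) - 1*(-625) = -((20 + 5) + 2)/12 - 1*(-625) = -(25 + 2)/12 + 625 = -1/12*27 + 625 = -9/4 + 625 = 2491/4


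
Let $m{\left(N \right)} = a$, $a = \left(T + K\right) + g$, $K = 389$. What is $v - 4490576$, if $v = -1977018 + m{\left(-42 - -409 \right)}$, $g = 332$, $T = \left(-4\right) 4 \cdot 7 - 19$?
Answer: $-6467004$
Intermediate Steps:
$T = -131$ ($T = \left(-16\right) 7 - 19 = -112 - 19 = -131$)
$a = 590$ ($a = \left(-131 + 389\right) + 332 = 258 + 332 = 590$)
$m{\left(N \right)} = 590$
$v = -1976428$ ($v = -1977018 + 590 = -1976428$)
$v - 4490576 = -1976428 - 4490576 = -6467004$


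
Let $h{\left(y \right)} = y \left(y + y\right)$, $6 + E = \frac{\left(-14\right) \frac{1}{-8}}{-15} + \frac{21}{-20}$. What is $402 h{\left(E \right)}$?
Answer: $\frac{123883}{3} \approx 41294.0$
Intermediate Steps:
$E = - \frac{43}{6}$ ($E = -6 + \left(\frac{\left(-14\right) \frac{1}{-8}}{-15} + \frac{21}{-20}\right) = -6 + \left(\left(-14\right) \left(- \frac{1}{8}\right) \left(- \frac{1}{15}\right) + 21 \left(- \frac{1}{20}\right)\right) = -6 + \left(\frac{7}{4} \left(- \frac{1}{15}\right) - \frac{21}{20}\right) = -6 - \frac{7}{6} = - \frac{43}{6} \approx -7.1667$)
$h{\left(y \right)} = 2 y^{2}$ ($h{\left(y \right)} = y 2 y = 2 y^{2}$)
$402 h{\left(E \right)} = 402 \cdot 2 \left(- \frac{43}{6}\right)^{2} = 402 \cdot 2 \cdot \frac{1849}{36} = 402 \cdot \frac{1849}{18} = \frac{123883}{3}$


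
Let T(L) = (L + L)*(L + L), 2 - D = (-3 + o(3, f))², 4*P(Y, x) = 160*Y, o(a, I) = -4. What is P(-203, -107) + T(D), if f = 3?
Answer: 716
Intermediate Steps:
P(Y, x) = 40*Y (P(Y, x) = (160*Y)/4 = 40*Y)
D = -47 (D = 2 - (-3 - 4)² = 2 - 1*(-7)² = 2 - 1*49 = 2 - 49 = -47)
T(L) = 4*L² (T(L) = (2*L)*(2*L) = 4*L²)
P(-203, -107) + T(D) = 40*(-203) + 4*(-47)² = -8120 + 4*2209 = -8120 + 8836 = 716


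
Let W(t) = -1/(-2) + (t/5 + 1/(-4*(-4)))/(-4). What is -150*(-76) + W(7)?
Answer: 3648043/320 ≈ 11400.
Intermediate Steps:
W(t) = 31/64 - t/20 (W(t) = -1*(-1/2) + (t*(1/5) - 1/4*(-1/4))*(-1/4) = 1/2 + (t/5 + 1/16)*(-1/4) = 1/2 + (1/16 + t/5)*(-1/4) = 1/2 + (-1/64 - t/20) = 31/64 - t/20)
-150*(-76) + W(7) = -150*(-76) + (31/64 - 1/20*7) = 11400 + (31/64 - 7/20) = 11400 + 43/320 = 3648043/320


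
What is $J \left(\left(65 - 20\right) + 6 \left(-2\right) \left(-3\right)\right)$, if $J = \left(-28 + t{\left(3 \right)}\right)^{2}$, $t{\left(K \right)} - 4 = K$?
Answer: $35721$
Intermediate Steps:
$t{\left(K \right)} = 4 + K$
$J = 441$ ($J = \left(-28 + \left(4 + 3\right)\right)^{2} = \left(-28 + 7\right)^{2} = \left(-21\right)^{2} = 441$)
$J \left(\left(65 - 20\right) + 6 \left(-2\right) \left(-3\right)\right) = 441 \left(\left(65 - 20\right) + 6 \left(-2\right) \left(-3\right)\right) = 441 \left(45 - -36\right) = 441 \left(45 + 36\right) = 441 \cdot 81 = 35721$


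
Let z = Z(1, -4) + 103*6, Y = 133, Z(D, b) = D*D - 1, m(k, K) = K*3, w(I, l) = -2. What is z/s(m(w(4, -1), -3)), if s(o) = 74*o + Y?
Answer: -618/533 ≈ -1.1595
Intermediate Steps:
m(k, K) = 3*K
Z(D, b) = -1 + D**2 (Z(D, b) = D**2 - 1 = -1 + D**2)
s(o) = 133 + 74*o (s(o) = 74*o + 133 = 133 + 74*o)
z = 618 (z = (-1 + 1**2) + 103*6 = (-1 + 1) + 618 = 0 + 618 = 618)
z/s(m(w(4, -1), -3)) = 618/(133 + 74*(3*(-3))) = 618/(133 + 74*(-9)) = 618/(133 - 666) = 618/(-533) = 618*(-1/533) = -618/533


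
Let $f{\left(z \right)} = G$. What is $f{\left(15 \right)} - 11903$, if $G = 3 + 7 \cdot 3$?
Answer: $-11879$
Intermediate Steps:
$G = 24$ ($G = 3 + 21 = 24$)
$f{\left(z \right)} = 24$
$f{\left(15 \right)} - 11903 = 24 - 11903 = -11879$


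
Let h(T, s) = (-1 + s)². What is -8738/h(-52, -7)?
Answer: -4369/32 ≈ -136.53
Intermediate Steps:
-8738/h(-52, -7) = -8738/(-1 - 7)² = -8738/((-8)²) = -8738/64 = -8738*1/64 = -4369/32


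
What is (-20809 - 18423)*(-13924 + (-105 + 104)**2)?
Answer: 546227136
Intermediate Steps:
(-20809 - 18423)*(-13924 + (-105 + 104)**2) = -39232*(-13924 + (-1)**2) = -39232*(-13924 + 1) = -39232*(-13923) = 546227136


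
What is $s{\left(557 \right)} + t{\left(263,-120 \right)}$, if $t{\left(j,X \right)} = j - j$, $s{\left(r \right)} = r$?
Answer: $557$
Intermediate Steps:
$t{\left(j,X \right)} = 0$
$s{\left(557 \right)} + t{\left(263,-120 \right)} = 557 + 0 = 557$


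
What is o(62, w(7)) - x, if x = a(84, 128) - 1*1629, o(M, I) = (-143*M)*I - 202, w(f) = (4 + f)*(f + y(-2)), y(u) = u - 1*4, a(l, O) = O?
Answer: -96227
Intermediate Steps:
y(u) = -4 + u (y(u) = u - 4 = -4 + u)
w(f) = (-6 + f)*(4 + f) (w(f) = (4 + f)*(f + (-4 - 2)) = (4 + f)*(f - 6) = (4 + f)*(-6 + f) = (-6 + f)*(4 + f))
o(M, I) = -202 - 143*I*M (o(M, I) = -143*I*M - 202 = -202 - 143*I*M)
x = -1501 (x = 128 - 1*1629 = 128 - 1629 = -1501)
o(62, w(7)) - x = (-202 - 143*(-24 + 7² - 2*7)*62) - 1*(-1501) = (-202 - 143*(-24 + 49 - 14)*62) + 1501 = (-202 - 143*11*62) + 1501 = (-202 - 97526) + 1501 = -97728 + 1501 = -96227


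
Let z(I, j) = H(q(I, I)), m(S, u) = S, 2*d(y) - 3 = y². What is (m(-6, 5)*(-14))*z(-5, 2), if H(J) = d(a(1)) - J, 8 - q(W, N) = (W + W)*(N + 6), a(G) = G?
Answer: -1344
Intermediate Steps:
d(y) = 3/2 + y²/2
q(W, N) = 8 - 2*W*(6 + N) (q(W, N) = 8 - (W + W)*(N + 6) = 8 - 2*W*(6 + N))
H(J) = 2 - J (H(J) = (3/2 + (½)*1²) - J = (3/2 + (½)*1) - J = (3/2 + ½) - J = 2 - J)
z(I, j) = -6 + 2*I² + 12*I (z(I, j) = 2 - (8 - 12*I - 2*I*I) = 2 - (8 - 12*I - 2*I²) = 2 + (-8 + 2*I² + 12*I) = -6 + 2*I² + 12*I)
(m(-6, 5)*(-14))*z(-5, 2) = (-6*(-14))*(-6 + 2*(-5)² + 12*(-5)) = 84*(-6 + 2*25 - 60) = 84*(-6 + 50 - 60) = 84*(-16) = -1344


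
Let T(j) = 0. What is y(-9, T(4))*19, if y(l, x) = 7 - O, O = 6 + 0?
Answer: 19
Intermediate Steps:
O = 6
y(l, x) = 1 (y(l, x) = 7 - 1*6 = 7 - 6 = 1)
y(-9, T(4))*19 = 1*19 = 19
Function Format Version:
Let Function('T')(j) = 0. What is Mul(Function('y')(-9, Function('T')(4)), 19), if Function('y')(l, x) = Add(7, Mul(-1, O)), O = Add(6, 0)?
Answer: 19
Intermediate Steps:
O = 6
Function('y')(l, x) = 1 (Function('y')(l, x) = Add(7, Mul(-1, 6)) = Add(7, -6) = 1)
Mul(Function('y')(-9, Function('T')(4)), 19) = Mul(1, 19) = 19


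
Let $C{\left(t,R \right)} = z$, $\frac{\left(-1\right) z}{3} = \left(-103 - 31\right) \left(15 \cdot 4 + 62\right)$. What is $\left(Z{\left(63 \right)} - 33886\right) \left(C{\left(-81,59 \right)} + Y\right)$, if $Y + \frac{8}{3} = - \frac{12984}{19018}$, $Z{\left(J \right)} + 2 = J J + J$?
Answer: $- \frac{13922675233280}{9509} \approx -1.4642 \cdot 10^{9}$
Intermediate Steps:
$Z{\left(J \right)} = -2 + J + J^{2}$ ($Z{\left(J \right)} = -2 + \left(J J + J\right) = -2 + \left(J^{2} + J\right) = -2 + \left(J + J^{2}\right) = -2 + J + J^{2}$)
$z = 49044$ ($z = - 3 \left(-103 - 31\right) \left(15 \cdot 4 + 62\right) = - 3 \left(- 134 \left(60 + 62\right)\right) = - 3 \left(\left(-134\right) 122\right) = \left(-3\right) \left(-16348\right) = 49044$)
$Y = - \frac{95548}{28527}$ ($Y = - \frac{8}{3} - \frac{12984}{19018} = - \frac{8}{3} - \frac{6492}{9509} = - \frac{95548}{28527} \approx -3.3494$)
$C{\left(t,R \right)} = 49044$
$\left(Z{\left(63 \right)} - 33886\right) \left(C{\left(-81,59 \right)} + Y\right) = \left(\left(-2 + 63 + 63^{2}\right) - 33886\right) \left(49044 - \frac{95548}{28527}\right) = \left(\left(-2 + 63 + 3969\right) - 33886\right) \frac{1398982640}{28527} = \left(4030 - 33886\right) \frac{1398982640}{28527} = \left(-29856\right) \frac{1398982640}{28527} = - \frac{13922675233280}{9509}$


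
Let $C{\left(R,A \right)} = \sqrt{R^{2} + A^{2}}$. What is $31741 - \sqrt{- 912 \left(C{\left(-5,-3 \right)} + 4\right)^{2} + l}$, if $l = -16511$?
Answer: $31741 - \sqrt{-62111 - 7296 \sqrt{34}} \approx 31741.0 - 323.5 i$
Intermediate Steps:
$C{\left(R,A \right)} = \sqrt{A^{2} + R^{2}}$
$31741 - \sqrt{- 912 \left(C{\left(-5,-3 \right)} + 4\right)^{2} + l} = 31741 - \sqrt{- 912 \left(\sqrt{\left(-3\right)^{2} + \left(-5\right)^{2}} + 4\right)^{2} - 16511} = 31741 - \sqrt{- 912 \left(\sqrt{9 + 25} + 4\right)^{2} - 16511} = 31741 - \sqrt{- 912 \left(\sqrt{34} + 4\right)^{2} - 16511} = 31741 - \sqrt{- 912 \left(4 + \sqrt{34}\right)^{2} - 16511} = 31741 - \sqrt{-16511 - 912 \left(4 + \sqrt{34}\right)^{2}}$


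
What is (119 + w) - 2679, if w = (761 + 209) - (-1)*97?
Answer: -1493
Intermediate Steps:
w = 1067 (w = 970 - 1*(-97) = 970 + 97 = 1067)
(119 + w) - 2679 = (119 + 1067) - 2679 = 1186 - 2679 = -1493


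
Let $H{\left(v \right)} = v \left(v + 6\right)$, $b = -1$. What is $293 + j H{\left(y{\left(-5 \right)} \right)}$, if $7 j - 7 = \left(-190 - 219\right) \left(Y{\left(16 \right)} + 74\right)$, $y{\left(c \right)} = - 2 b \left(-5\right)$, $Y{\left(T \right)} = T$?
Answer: $- \frac{1470069}{7} \approx -2.1001 \cdot 10^{5}$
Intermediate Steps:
$y{\left(c \right)} = -10$ ($y{\left(c \right)} = \left(-2\right) \left(-1\right) \left(-5\right) = 2 \left(-5\right) = -10$)
$H{\left(v \right)} = v \left(6 + v\right)$
$j = - \frac{36803}{7}$ ($j = 1 + \frac{\left(-190 - 219\right) \left(16 + 74\right)}{7} = 1 + \frac{\left(-409\right) 90}{7} = 1 + \frac{1}{7} \left(-36810\right) = 1 - \frac{36810}{7} = - \frac{36803}{7} \approx -5257.6$)
$293 + j H{\left(y{\left(-5 \right)} \right)} = 293 - \frac{36803 \left(- 10 \left(6 - 10\right)\right)}{7} = 293 - \frac{36803 \left(\left(-10\right) \left(-4\right)\right)}{7} = 293 - \frac{1472120}{7} = - \frac{1470069}{7}$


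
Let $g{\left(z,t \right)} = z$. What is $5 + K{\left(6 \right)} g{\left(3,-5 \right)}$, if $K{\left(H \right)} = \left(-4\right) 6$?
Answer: $-67$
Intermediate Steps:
$K{\left(H \right)} = -24$
$5 + K{\left(6 \right)} g{\left(3,-5 \right)} = 5 - 72 = -67$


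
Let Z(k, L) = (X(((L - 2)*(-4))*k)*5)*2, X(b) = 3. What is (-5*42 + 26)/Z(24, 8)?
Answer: -92/15 ≈ -6.1333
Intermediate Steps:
Z(k, L) = 30 (Z(k, L) = (3*5)*2 = 15*2 = 30)
(-5*42 + 26)/Z(24, 8) = (-5*42 + 26)/30 = (-210 + 26)*(1/30) = -184*1/30 = -92/15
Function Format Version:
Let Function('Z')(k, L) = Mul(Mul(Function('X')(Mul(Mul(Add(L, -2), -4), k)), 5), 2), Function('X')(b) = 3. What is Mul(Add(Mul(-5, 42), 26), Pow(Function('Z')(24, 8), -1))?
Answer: Rational(-92, 15) ≈ -6.1333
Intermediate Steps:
Function('Z')(k, L) = 30 (Function('Z')(k, L) = Mul(Mul(3, 5), 2) = Mul(15, 2) = 30)
Mul(Add(Mul(-5, 42), 26), Pow(Function('Z')(24, 8), -1)) = Mul(Add(Mul(-5, 42), 26), Pow(30, -1)) = Mul(Add(-210, 26), Rational(1, 30)) = Mul(-184, Rational(1, 30)) = Rational(-92, 15)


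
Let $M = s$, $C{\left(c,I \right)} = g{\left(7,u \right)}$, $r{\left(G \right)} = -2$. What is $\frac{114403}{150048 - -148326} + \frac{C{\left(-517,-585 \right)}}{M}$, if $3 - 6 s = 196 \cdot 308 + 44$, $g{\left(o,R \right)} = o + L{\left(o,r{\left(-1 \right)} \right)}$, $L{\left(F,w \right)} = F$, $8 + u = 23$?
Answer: $\frac{6885907411}{18024474966} \approx 0.38203$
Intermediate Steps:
$u = 15$ ($u = -8 + 23 = 15$)
$g{\left(o,R \right)} = 2 o$ ($g{\left(o,R \right)} = o + o = 2 o$)
$s = - \frac{60409}{6}$ ($s = \frac{1}{2} - \frac{196 \cdot 308 + 44}{6} = \frac{1}{2} - \frac{60368 + 44}{6} = \frac{1}{2} - \frac{30206}{3} = - \frac{60409}{6} \approx -10068.0$)
$C{\left(c,I \right)} = 14$ ($C{\left(c,I \right)} = 2 \cdot 7 = 14$)
$M = - \frac{60409}{6} \approx -10068.0$
$\frac{114403}{150048 - -148326} + \frac{C{\left(-517,-585 \right)}}{M} = \frac{114403}{150048 - -148326} + \frac{14}{- \frac{60409}{6}} = \frac{114403}{150048 + 148326} + 14 \left(- \frac{6}{60409}\right) = \frac{114403}{298374} - \frac{84}{60409} = \frac{6885907411}{18024474966}$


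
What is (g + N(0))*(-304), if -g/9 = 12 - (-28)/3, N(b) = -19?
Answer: 64144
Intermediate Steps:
g = -192 (g = -9*(12 - (-28)/3) = -9*(12 - 4*(-7/3)) = -9*(12 + 28/3) = -9*64/3 = -192)
(g + N(0))*(-304) = (-192 - 19)*(-304) = -211*(-304) = 64144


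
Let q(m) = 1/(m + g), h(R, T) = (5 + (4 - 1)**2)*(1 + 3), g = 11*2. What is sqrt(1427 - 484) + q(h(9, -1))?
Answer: 1/78 + sqrt(943) ≈ 30.721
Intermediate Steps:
g = 22
h(R, T) = 56 (h(R, T) = (5 + 3**2)*4 = (5 + 9)*4 = 14*4 = 56)
q(m) = 1/(22 + m) (q(m) = 1/(m + 22) = 1/(22 + m))
sqrt(1427 - 484) + q(h(9, -1)) = sqrt(1427 - 484) + 1/(22 + 56) = sqrt(943) + 1/78 = 1/78 + sqrt(943)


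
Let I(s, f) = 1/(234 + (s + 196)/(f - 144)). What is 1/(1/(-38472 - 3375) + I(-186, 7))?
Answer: 1341112656/5700991 ≈ 235.24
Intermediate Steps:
I(s, f) = 1/(234 + (196 + s)/(-144 + f))
1/(1/(-38472 - 3375) + I(-186, 7)) = 1/(1/(-38472 - 3375) + (-144 + 7)/(-33500 - 186 + 234*7)) = 1/(1/(-41847) - 137/(-33500 - 186 + 1638)) = 1/(-1/41847 - 137/(-32048)) = 1/(-1/41847 - 1/32048*(-137)) = 1/(-1/41847 + 137/32048) = 1/(5700991/1341112656) = 1341112656/5700991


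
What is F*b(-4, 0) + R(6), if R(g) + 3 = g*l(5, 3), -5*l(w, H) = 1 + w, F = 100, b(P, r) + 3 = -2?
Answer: -2551/5 ≈ -510.20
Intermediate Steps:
b(P, r) = -5 (b(P, r) = -3 - 2 = -5)
l(w, H) = -⅕ - w/5 (l(w, H) = -(1 + w)/5 = -⅕ - w/5)
R(g) = -3 - 6*g/5 (R(g) = -3 + g*(-⅕ - ⅕*5) = -3 + g*(-⅕ - 1) = -3 + g*(-6/5) = -3 - 6*g/5)
F*b(-4, 0) + R(6) = 100*(-5) + (-3 - 6/5*6) = -500 + (-3 - 36/5) = -500 - 51/5 = -2551/5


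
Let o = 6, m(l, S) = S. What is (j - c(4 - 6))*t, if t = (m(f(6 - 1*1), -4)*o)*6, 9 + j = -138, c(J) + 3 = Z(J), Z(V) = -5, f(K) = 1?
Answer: 20016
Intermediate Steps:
c(J) = -8 (c(J) = -3 - 5 = -8)
j = -147 (j = -9 - 138 = -147)
t = -144 (t = -4*6*6 = -24*6 = -144)
(j - c(4 - 6))*t = (-147 - 1*(-8))*(-144) = (-147 + 8)*(-144) = -139*(-144) = 20016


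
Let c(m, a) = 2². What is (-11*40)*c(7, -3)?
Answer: -1760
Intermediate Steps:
c(m, a) = 4
(-11*40)*c(7, -3) = -11*40*4 = -440*4 = -1760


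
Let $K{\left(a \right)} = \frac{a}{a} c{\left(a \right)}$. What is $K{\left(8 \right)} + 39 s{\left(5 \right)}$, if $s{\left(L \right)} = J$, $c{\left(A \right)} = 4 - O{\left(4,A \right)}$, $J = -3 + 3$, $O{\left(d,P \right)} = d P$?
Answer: $-28$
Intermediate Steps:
$O{\left(d,P \right)} = P d$
$J = 0$
$c{\left(A \right)} = 4 - 4 A$ ($c{\left(A \right)} = 4 - A 4 = 4 - 4 A$)
$s{\left(L \right)} = 0$
$K{\left(a \right)} = 4 - 4 a$ ($K{\left(a \right)} = \frac{a}{a} \left(4 - 4 a\right) = 1 \left(4 - 4 a\right) = 4 - 4 a$)
$K{\left(8 \right)} + 39 s{\left(5 \right)} = \left(4 - 32\right) + 39 \cdot 0 = \left(4 - 32\right) + 0 = -28 + 0 = -28$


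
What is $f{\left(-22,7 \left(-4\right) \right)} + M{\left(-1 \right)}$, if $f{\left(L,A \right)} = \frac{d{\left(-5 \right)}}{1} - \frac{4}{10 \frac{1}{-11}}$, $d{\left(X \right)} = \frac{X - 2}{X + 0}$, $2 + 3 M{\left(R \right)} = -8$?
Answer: $\frac{37}{15} \approx 2.4667$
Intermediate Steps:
$M{\left(R \right)} = - \frac{10}{3}$ ($M{\left(R \right)} = - \frac{2}{3} + \frac{1}{3} \left(-8\right) = - \frac{2}{3} - \frac{8}{3} = - \frac{10}{3}$)
$d{\left(X \right)} = \frac{-2 + X}{X}$
$f{\left(L,A \right)} = \frac{29}{5}$ ($f{\left(L,A \right)} = \frac{\frac{1}{-5} \left(-2 - 5\right)}{1} - \frac{4}{10 \frac{1}{-11}} = \left(- \frac{1}{5}\right) \left(-7\right) 1 - \frac{4}{10 \left(- \frac{1}{11}\right)} = \frac{7}{5} \cdot 1 - \frac{4}{- \frac{10}{11}} = \frac{7}{5} - - \frac{22}{5} = \frac{7}{5} + \frac{22}{5} = \frac{29}{5}$)
$f{\left(-22,7 \left(-4\right) \right)} + M{\left(-1 \right)} = \frac{29}{5} - \frac{10}{3} = \frac{37}{15}$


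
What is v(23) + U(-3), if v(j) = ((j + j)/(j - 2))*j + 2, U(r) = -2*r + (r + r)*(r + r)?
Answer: 1982/21 ≈ 94.381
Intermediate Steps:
U(r) = -2*r + 4*r**2 (U(r) = -2*r + (2*r)*(2*r) = -2*r + 4*r**2)
v(j) = 2 + 2*j**2/(-2 + j) (v(j) = ((2*j)/(-2 + j))*j + 2 = (2*j/(-2 + j))*j + 2 = 2*j**2/(-2 + j) + 2 = 2 + 2*j**2/(-2 + j))
v(23) + U(-3) = 2*(-2 + 23 + 23**2)/(-2 + 23) + 2*(-3)*(-1 + 2*(-3)) = 2*(-2 + 23 + 529)/21 + 2*(-3)*(-1 - 6) = 2*(1/21)*550 + 2*(-3)*(-7) = 1100/21 + 42 = 1982/21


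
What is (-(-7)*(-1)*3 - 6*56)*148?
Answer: -52836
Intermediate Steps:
(-(-7)*(-1)*3 - 6*56)*148 = (-7*1*3 - 336)*148 = (-7*3 - 336)*148 = (-21 - 336)*148 = -357*148 = -52836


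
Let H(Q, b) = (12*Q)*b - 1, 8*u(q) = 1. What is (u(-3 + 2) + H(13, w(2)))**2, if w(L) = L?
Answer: 6195121/64 ≈ 96799.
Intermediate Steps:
u(q) = 1/8 (u(q) = (1/8)*1 = 1/8)
H(Q, b) = -1 + 12*Q*b (H(Q, b) = 12*Q*b - 1 = -1 + 12*Q*b)
(u(-3 + 2) + H(13, w(2)))**2 = (1/8 + (-1 + 12*13*2))**2 = (1/8 + (-1 + 312))**2 = (1/8 + 311)**2 = (2489/8)**2 = 6195121/64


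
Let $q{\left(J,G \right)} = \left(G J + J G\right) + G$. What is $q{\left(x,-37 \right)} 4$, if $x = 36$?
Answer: $-10804$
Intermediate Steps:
$q{\left(J,G \right)} = G + 2 G J$ ($q{\left(J,G \right)} = \left(G J + G J\right) + G = 2 G J + G = G + 2 G J$)
$q{\left(x,-37 \right)} 4 = - 37 \left(1 + 2 \cdot 36\right) 4 = - 37 \left(1 + 72\right) 4 = \left(-37\right) 73 \cdot 4 = \left(-2701\right) 4 = -10804$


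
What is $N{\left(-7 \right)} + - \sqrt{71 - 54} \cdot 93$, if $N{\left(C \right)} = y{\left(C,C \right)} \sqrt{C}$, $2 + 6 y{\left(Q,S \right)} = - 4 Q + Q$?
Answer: $- 93 \sqrt{17} + \frac{19 i \sqrt{7}}{6} \approx -383.45 + 8.3782 i$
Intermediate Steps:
$y{\left(Q,S \right)} = - \frac{1}{3} - \frac{Q}{2}$ ($y{\left(Q,S \right)} = - \frac{1}{3} + \frac{- 4 Q + Q}{6} = - \frac{1}{3} + \frac{\left(-3\right) Q}{6} = - \frac{1}{3} - \frac{Q}{2}$)
$N{\left(C \right)} = \sqrt{C} \left(- \frac{1}{3} - \frac{C}{2}\right)$ ($N{\left(C \right)} = \left(- \frac{1}{3} - \frac{C}{2}\right) \sqrt{C} = \sqrt{C} \left(- \frac{1}{3} - \frac{C}{2}\right)$)
$N{\left(-7 \right)} + - \sqrt{71 - 54} \cdot 93 = \frac{\sqrt{-7} \left(-2 - -21\right)}{6} + - \sqrt{71 - 54} \cdot 93 = \frac{i \sqrt{7} \left(-2 + 21\right)}{6} + - \sqrt{17} \cdot 93 = \frac{1}{6} i \sqrt{7} \cdot 19 - 93 \sqrt{17} = \frac{19 i \sqrt{7}}{6} - 93 \sqrt{17} = - 93 \sqrt{17} + \frac{19 i \sqrt{7}}{6}$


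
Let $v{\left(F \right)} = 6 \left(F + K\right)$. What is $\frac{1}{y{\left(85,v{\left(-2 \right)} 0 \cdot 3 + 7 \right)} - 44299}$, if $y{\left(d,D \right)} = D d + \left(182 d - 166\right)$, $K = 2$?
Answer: $- \frac{1}{28400} \approx -3.5211 \cdot 10^{-5}$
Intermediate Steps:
$v{\left(F \right)} = 12 + 6 F$ ($v{\left(F \right)} = 6 \left(F + 2\right) = 6 \left(2 + F\right) = 12 + 6 F$)
$y{\left(d,D \right)} = -166 + 182 d + D d$ ($y{\left(d,D \right)} = D d + \left(-166 + 182 d\right) = -166 + 182 d + D d$)
$\frac{1}{y{\left(85,v{\left(-2 \right)} 0 \cdot 3 + 7 \right)} - 44299} = \frac{1}{\left(-166 + 182 \cdot 85 + \left(\left(12 + 6 \left(-2\right)\right) 0 \cdot 3 + 7\right) 85\right) - 44299} = \frac{1}{\left(-166 + 15470 + \left(\left(12 - 12\right) 0 + 7\right) 85\right) - 44299} = \frac{1}{\left(-166 + 15470 + \left(0 \cdot 0 + 7\right) 85\right) - 44299} = \frac{1}{\left(-166 + 15470 + \left(0 + 7\right) 85\right) - 44299} = \frac{1}{\left(-166 + 15470 + 7 \cdot 85\right) - 44299} = \frac{1}{\left(-166 + 15470 + 595\right) - 44299} = \frac{1}{15899 - 44299} = \frac{1}{-28400} = - \frac{1}{28400}$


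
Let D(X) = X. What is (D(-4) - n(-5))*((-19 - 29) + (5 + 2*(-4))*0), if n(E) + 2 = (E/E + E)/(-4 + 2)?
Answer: 192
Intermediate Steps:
n(E) = -5/2 - E/2 (n(E) = -2 + (E/E + E)/(-4 + 2) = -2 + (1 + E)/(-2) = -2 + (1 + E)*(-1/2) = -2 + (-1/2 - E/2) = -5/2 - E/2)
(D(-4) - n(-5))*((-19 - 29) + (5 + 2*(-4))*0) = (-4 - (-5/2 - 1/2*(-5)))*((-19 - 29) + (5 + 2*(-4))*0) = (-4 - (-5/2 + 5/2))*(-48 + (5 - 8)*0) = (-4 - 1*0)*(-48 - 3*0) = (-4 + 0)*(-48 + 0) = -4*(-48) = 192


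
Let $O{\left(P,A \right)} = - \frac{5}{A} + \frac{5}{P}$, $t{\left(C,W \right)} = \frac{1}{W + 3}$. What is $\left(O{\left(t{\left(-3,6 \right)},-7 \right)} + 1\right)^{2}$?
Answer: $\frac{106929}{49} \approx 2182.2$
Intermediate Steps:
$t{\left(C,W \right)} = \frac{1}{3 + W}$
$\left(O{\left(t{\left(-3,6 \right)},-7 \right)} + 1\right)^{2} = \left(\left(- \frac{5}{-7} + \frac{5}{\frac{1}{3 + 6}}\right) + 1\right)^{2} = \left(\left(\left(-5\right) \left(- \frac{1}{7}\right) + \frac{5}{\frac{1}{9}}\right) + 1\right)^{2} = \left(\left(\frac{5}{7} + 5 \frac{1}{\frac{1}{9}}\right) + 1\right)^{2} = \left(\left(\frac{5}{7} + 5 \cdot 9\right) + 1\right)^{2} = \left(\left(\frac{5}{7} + 45\right) + 1\right)^{2} = \left(\frac{320}{7} + 1\right)^{2} = \left(\frac{327}{7}\right)^{2} = \frac{106929}{49}$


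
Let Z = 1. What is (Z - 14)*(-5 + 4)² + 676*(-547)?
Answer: -369785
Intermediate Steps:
(Z - 14)*(-5 + 4)² + 676*(-547) = (1 - 14)*(-5 + 4)² + 676*(-547) = -13*(-1)² - 369772 = -13*1 - 369772 = -13 - 369772 = -369785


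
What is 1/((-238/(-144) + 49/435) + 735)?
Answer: 10440/7691831 ≈ 0.0013573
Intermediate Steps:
1/((-238/(-144) + 49/435) + 735) = 1/((-238*(-1/144) + 49*(1/435)) + 735) = 1/((119/72 + 49/435) + 735) = 1/(18431/10440 + 735) = 1/(7691831/10440) = 10440/7691831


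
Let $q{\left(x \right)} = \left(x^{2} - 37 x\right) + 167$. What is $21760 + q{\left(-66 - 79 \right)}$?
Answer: $48317$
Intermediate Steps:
$q{\left(x \right)} = 167 + x^{2} - 37 x$
$21760 + q{\left(-66 - 79 \right)} = 21760 + \left(167 + \left(-66 - 79\right)^{2} - 37 \left(-66 - 79\right)\right) = 21760 + \left(167 + \left(-145\right)^{2} - -5365\right) = 21760 + \left(167 + 21025 + 5365\right) = 21760 + 26557 = 48317$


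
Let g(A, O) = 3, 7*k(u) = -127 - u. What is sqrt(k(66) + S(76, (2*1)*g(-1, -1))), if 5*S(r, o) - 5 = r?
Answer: I*sqrt(13930)/35 ≈ 3.3722*I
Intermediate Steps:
k(u) = -127/7 - u/7 (k(u) = (-127 - u)/7 = -127/7 - u/7)
S(r, o) = 1 + r/5
sqrt(k(66) + S(76, (2*1)*g(-1, -1))) = sqrt((-127/7 - 1/7*66) + (1 + (1/5)*76)) = sqrt((-127/7 - 66/7) + (1 + 76/5)) = sqrt(-193/7 + 81/5) = sqrt(-398/35) = I*sqrt(13930)/35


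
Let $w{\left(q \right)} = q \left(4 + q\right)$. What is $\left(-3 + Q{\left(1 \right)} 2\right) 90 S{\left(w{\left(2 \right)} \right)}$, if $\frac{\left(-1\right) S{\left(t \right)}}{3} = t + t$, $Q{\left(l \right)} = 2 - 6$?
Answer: $71280$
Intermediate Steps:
$Q{\left(l \right)} = -4$ ($Q{\left(l \right)} = 2 - 6 = -4$)
$S{\left(t \right)} = - 6 t$ ($S{\left(t \right)} = - 3 \left(t + t\right) = - 3 \cdot 2 t = - 6 t$)
$\left(-3 + Q{\left(1 \right)} 2\right) 90 S{\left(w{\left(2 \right)} \right)} = \left(-3 - 8\right) 90 \left(- 6 \cdot 2 \left(4 + 2\right)\right) = \left(-3 - 8\right) 90 \left(- 6 \cdot 2 \cdot 6\right) = \left(-11\right) 90 \left(\left(-6\right) 12\right) = \left(-990\right) \left(-72\right) = 71280$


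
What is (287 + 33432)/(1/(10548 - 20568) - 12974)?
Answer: -337864380/129999481 ≈ -2.5990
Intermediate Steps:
(287 + 33432)/(1/(10548 - 20568) - 12974) = 33719/(1/(-10020) - 12974) = 33719/(-1/10020 - 12974) = 33719/(-129999481/10020) = 33719*(-10020/129999481) = -337864380/129999481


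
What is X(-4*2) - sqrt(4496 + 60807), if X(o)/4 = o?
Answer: -32 - sqrt(65303) ≈ -287.54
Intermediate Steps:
X(o) = 4*o
X(-4*2) - sqrt(4496 + 60807) = 4*(-4*2) - sqrt(4496 + 60807) = 4*(-8) - sqrt(65303) = -32 - sqrt(65303)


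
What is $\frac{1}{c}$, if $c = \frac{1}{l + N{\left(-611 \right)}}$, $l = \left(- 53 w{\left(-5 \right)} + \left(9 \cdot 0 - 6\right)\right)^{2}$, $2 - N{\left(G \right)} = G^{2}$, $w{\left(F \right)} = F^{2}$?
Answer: $1398242$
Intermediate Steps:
$N{\left(G \right)} = 2 - G^{2}$
$l = 1771561$ ($l = \left(- 53 \left(-5\right)^{2} + \left(9 \cdot 0 - 6\right)\right)^{2} = \left(\left(-53\right) 25 + \left(0 - 6\right)\right)^{2} = \left(-1325 - 6\right)^{2} = \left(-1331\right)^{2} = 1771561$)
$c = \frac{1}{1398242}$ ($c = \frac{1}{1771561 + \left(2 - \left(-611\right)^{2}\right)} = \frac{1}{1771561 + \left(2 - 373321\right)} = \frac{1}{1771561 - 373319} = \frac{1}{1398242} \approx 7.1518 \cdot 10^{-7}$)
$\frac{1}{c} = \frac{1}{\frac{1}{1398242}} = 1398242$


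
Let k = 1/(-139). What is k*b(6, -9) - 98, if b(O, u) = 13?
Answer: -13635/139 ≈ -98.094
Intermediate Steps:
k = -1/139 ≈ -0.0071942
k*b(6, -9) - 98 = -1/139*13 - 98 = -13/139 - 98 = -13635/139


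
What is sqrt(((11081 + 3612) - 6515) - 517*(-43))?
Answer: sqrt(30409) ≈ 174.38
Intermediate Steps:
sqrt(((11081 + 3612) - 6515) - 517*(-43)) = sqrt((14693 - 6515) + 22231) = sqrt(8178 + 22231) = sqrt(30409)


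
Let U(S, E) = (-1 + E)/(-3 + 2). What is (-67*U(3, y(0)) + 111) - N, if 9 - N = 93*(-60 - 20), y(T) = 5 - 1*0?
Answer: -7070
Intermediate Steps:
y(T) = 5 (y(T) = 5 + 0 = 5)
U(S, E) = 1 - E (U(S, E) = (-1 + E)/(-1) = (-1 + E)*(-1) = 1 - E)
N = 7449 (N = 9 - 93*(-60 - 20) = 9 - 93*(-80) = 9 - 1*(-7440) = 9 + 7440 = 7449)
(-67*U(3, y(0)) + 111) - N = (-67*(1 - 1*5) + 111) - 1*7449 = (-67*(1 - 5) + 111) - 7449 = (-67*(-4) + 111) - 7449 = (268 + 111) - 7449 = 379 - 7449 = -7070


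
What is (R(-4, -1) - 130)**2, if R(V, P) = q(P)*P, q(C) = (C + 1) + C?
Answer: 16641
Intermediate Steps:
q(C) = 1 + 2*C (q(C) = (1 + C) + C = 1 + 2*C)
R(V, P) = P*(1 + 2*P) (R(V, P) = (1 + 2*P)*P = P*(1 + 2*P))
(R(-4, -1) - 130)**2 = (-(1 + 2*(-1)) - 130)**2 = (-(1 - 2) - 130)**2 = (-1*(-1) - 130)**2 = (1 - 130)**2 = (-129)**2 = 16641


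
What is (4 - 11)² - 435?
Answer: -386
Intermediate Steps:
(4 - 11)² - 435 = (-7)² - 435 = 49 - 435 = -386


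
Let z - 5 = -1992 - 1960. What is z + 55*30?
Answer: -2297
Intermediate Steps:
z = -3947 (z = 5 + (-1992 - 1960) = 5 - 3952 = -3947)
z + 55*30 = -3947 + 55*30 = -3947 + 1650 = -2297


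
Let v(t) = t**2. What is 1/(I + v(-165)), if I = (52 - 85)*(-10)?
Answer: 1/27555 ≈ 3.6291e-5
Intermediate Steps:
I = 330 (I = -33*(-10) = 330)
1/(I + v(-165)) = 1/(330 + (-165)**2) = 1/(330 + 27225) = 1/27555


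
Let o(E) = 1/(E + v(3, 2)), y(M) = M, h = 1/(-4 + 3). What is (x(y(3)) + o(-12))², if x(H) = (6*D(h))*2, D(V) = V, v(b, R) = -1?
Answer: 24649/169 ≈ 145.85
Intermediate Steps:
h = -1 (h = 1/(-1) = -1)
o(E) = 1/(-1 + E) (o(E) = 1/(E - 1) = 1/(-1 + E))
x(H) = -12 (x(H) = (6*(-1))*2 = -6*2 = -12)
(x(y(3)) + o(-12))² = (-12 + 1/(-1 - 12))² = (-12 + 1/(-13))² = (-12 - 1/13)² = (-157/13)² = 24649/169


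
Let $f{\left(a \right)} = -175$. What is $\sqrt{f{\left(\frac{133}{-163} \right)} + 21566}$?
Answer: $\sqrt{21391} \approx 146.26$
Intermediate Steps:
$\sqrt{f{\left(\frac{133}{-163} \right)} + 21566} = \sqrt{-175 + 21566} = \sqrt{21391}$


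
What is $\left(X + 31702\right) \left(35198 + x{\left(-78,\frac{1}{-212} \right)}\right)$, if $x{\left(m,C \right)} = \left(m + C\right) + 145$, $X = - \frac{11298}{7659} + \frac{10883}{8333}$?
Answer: $\frac{5042155469146657601}{4510119588} \approx 1.118 \cdot 10^{9}$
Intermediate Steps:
$X = - \frac{3597779}{21274149}$ ($X = \left(-11298\right) \frac{1}{7659} + 10883 \cdot \frac{1}{8333} = - \frac{3766}{2553} + \frac{10883}{8333} = - \frac{3597779}{21274149} \approx -0.16912$)
$x{\left(m,C \right)} = 145 + C + m$ ($x{\left(m,C \right)} = \left(C + m\right) + 145 = 145 + C + m$)
$\left(X + 31702\right) \left(35198 + x{\left(-78,\frac{1}{-212} \right)}\right) = \left(- \frac{3597779}{21274149} + 31702\right) \left(35198 + \left(145 + \frac{1}{-212} - 78\right)\right) = \frac{674429473819 \left(35198 - - \frac{14203}{212}\right)}{21274149} = \frac{674429473819 \left(35198 + \frac{14203}{212}\right)}{21274149} = \frac{674429473819}{21274149} \cdot \frac{7476179}{212} = \frac{5042155469146657601}{4510119588}$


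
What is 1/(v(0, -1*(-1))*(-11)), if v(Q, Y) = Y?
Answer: -1/11 ≈ -0.090909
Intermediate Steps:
1/(v(0, -1*(-1))*(-11)) = 1/(-1*(-1)*(-11)) = 1/(1*(-11)) = 1/(-11) = -1/11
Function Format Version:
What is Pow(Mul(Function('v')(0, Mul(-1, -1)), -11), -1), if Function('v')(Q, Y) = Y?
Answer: Rational(-1, 11) ≈ -0.090909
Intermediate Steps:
Pow(Mul(Function('v')(0, Mul(-1, -1)), -11), -1) = Pow(Mul(Mul(-1, -1), -11), -1) = Pow(Mul(1, -11), -1) = Pow(-11, -1) = Rational(-1, 11)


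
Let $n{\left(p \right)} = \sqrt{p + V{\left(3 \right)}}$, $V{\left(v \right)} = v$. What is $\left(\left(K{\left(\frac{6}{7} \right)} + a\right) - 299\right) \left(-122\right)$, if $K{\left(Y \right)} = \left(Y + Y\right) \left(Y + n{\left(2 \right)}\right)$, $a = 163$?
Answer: $\frac{804224}{49} - \frac{1464 \sqrt{5}}{7} \approx 15945.0$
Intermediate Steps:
$n{\left(p \right)} = \sqrt{3 + p}$ ($n{\left(p \right)} = \sqrt{p + 3} = \sqrt{3 + p}$)
$K{\left(Y \right)} = 2 Y \left(Y + \sqrt{5}\right)$ ($K{\left(Y \right)} = \left(Y + Y\right) \left(Y + \sqrt{3 + 2}\right) = 2 Y \left(Y + \sqrt{5}\right)$)
$\left(\left(K{\left(\frac{6}{7} \right)} + a\right) - 299\right) \left(-122\right) = \left(\left(2 \cdot \frac{6}{7} \left(\frac{6}{7} + \sqrt{5}\right) + 163\right) - 299\right) \left(-122\right) = \left(\left(\left(\frac{72}{49} + \frac{12 \sqrt{5}}{7}\right) + 163\right) - 299\right) \left(-122\right) = \left(\left(\frac{8059}{49} + \frac{12 \sqrt{5}}{7}\right) - 299\right) \left(-122\right) = \left(- \frac{6592}{49} + \frac{12 \sqrt{5}}{7}\right) \left(-122\right) = \frac{804224}{49} - \frac{1464 \sqrt{5}}{7}$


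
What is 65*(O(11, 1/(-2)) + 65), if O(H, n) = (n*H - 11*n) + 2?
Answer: 4355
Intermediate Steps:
O(H, n) = 2 - 11*n + H*n (O(H, n) = (H*n - 11*n) + 2 = (-11*n + H*n) + 2 = 2 - 11*n + H*n)
65*(O(11, 1/(-2)) + 65) = 65*((2 - 11/(-2) + 11/(-2)) + 65) = 65*((2 - 11*(-1/2) + 11*(-1/2)) + 65) = 65*((2 + 11/2 - 11/2) + 65) = 65*(2 + 65) = 65*67 = 4355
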